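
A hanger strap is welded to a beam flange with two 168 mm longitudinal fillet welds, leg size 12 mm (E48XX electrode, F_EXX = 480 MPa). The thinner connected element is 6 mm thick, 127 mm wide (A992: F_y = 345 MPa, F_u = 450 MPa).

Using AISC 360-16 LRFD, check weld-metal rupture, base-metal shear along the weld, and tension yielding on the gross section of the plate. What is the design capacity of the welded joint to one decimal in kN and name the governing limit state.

236.6 kN (gross-section yield governs)

Weld metal: throat = 0.707×12 = 8.484 mm, L = 2×168 = 336 mm. φR_n = 0.75 × 0.6 × 480 × 8.484 × 336 = 615.7 kN.
Base metal shear (6 mm plate): yield φR_n = 1.0×0.6×345×6×336 = 417.3 kN; rupture φR_n = 0.75×0.6×450×6×336 = 408.2 kN; take 408.2 kN (rupture).
Tension yield (gross): A_g = 127×6 = 762 mm². φR_n = 0.90 × 345 × 762 = 236.6 kN.
Governing: min(615.7, 408.2, 236.6) = 236.6 kN → gross-section yield.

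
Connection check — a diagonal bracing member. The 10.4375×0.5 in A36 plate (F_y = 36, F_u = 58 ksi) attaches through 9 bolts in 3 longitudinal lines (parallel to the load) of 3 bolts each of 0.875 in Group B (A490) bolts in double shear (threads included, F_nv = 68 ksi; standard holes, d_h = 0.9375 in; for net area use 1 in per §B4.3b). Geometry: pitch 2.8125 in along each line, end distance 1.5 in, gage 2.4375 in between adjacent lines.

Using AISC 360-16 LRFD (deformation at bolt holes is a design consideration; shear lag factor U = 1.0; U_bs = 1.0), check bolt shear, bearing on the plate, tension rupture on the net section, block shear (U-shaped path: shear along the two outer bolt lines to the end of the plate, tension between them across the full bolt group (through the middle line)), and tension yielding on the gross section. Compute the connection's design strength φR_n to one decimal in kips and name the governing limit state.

Bolt shear: A_b = π(0.875)²/4 = 0.60132 in². φR_n = 0.75 × 68 × 0.60132 × 9 × 2 = 552.0 kips.
Bearing (0.5 in plate, F_u = 58 ksi): end bolts L_c = 1.5 − 0.9375/2 = 1.03125, R_n = min(1.2×1.03125×0.5×58, 2.4×0.875×0.5×58) = 35.888 kips/bolt; interior L_c = 2.8125 − 0.9375 = 1.875, R_n = 60.9 kips/bolt. φR_n = 0.75 × (3×35.888 + 6×60.9) = 354.8 kips.
Tension rupture (net): A_n = (10.4375 − 3×1)×0.5 = 3.7188 in² (U = 1.0, A_e = A_n). φR_n = 0.75 × 58 × 3.7188 = 161.8 kips.
Block shear: shear path 2×[1.5+2×2.8125] = 2×7.125 in, A_gv = 7.125, A_nv = 2×(7.125 − 2.5×1)×0.5 = 4.625 in²; tension across gage: (4.875 − 2×1)×0.5 = 1.4375 in². R_n = min(0.6×58×4.625, 0.6×36×7.125) + 1.0×58×1.4375 = min(160.95, 153.9) + 83.375 = 237.28 kips. φR_n = 0.75 × 237.28 = 178.0 kips.
Tension yield (gross): A_g = 10.4375×0.5 = 5.2188 in². φR_n = 0.90 × 36 × 5.2188 = 169.1 kips.
Governing: min(552.0, 354.8, 161.8, 178.0, 169.1) = 161.8 kips → net-section rupture.

161.8 kips (net-section rupture governs)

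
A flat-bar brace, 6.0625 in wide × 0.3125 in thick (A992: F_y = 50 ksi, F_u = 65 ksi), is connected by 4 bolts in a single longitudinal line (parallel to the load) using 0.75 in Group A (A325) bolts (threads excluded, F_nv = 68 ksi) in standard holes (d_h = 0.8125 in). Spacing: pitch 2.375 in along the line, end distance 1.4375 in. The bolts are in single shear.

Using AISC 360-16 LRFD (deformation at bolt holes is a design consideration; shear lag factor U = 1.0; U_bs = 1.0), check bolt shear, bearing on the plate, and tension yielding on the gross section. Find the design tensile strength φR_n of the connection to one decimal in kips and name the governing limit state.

Bolt shear: A_b = π(0.75)²/4 = 0.44179 in². φR_n = 0.75 × 68 × 0.44179 × 4 × 1 = 90.1 kips.
Bearing (0.3125 in plate, F_u = 65 ksi): end bolts L_c = 1.4375 − 0.8125/2 = 1.03125, R_n = min(1.2×1.03125×0.3125×65, 2.4×0.75×0.3125×65) = 25.137 kips/bolt; interior L_c = 2.375 − 0.8125 = 1.5625, R_n = 36.563 kips/bolt. φR_n = 0.75 × (1×25.137 + 3×36.563) = 101.1 kips.
Tension yield (gross): A_g = 6.0625×0.3125 = 1.8945 in². φR_n = 0.90 × 50 × 1.8945 = 85.3 kips.
Governing: min(90.1, 101.1, 85.3) = 85.3 kips → gross-section yield.

85.3 kips (gross-section yield governs)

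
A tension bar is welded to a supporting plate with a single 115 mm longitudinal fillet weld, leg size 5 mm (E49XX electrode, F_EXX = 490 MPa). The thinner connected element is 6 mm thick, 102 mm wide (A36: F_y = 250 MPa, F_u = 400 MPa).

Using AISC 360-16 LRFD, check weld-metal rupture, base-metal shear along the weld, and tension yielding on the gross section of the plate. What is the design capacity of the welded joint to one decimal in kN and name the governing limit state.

89.6 kN (weld metal governs)

Weld metal: throat = 0.707×5 = 3.535 mm, L = 115 mm. φR_n = 0.75 × 0.6 × 490 × 3.535 × 115 = 89.6 kN.
Base metal shear (6 mm plate): yield φR_n = 1.0×0.6×250×6×115 = 103.5 kN; rupture φR_n = 0.75×0.6×400×6×115 = 124.2 kN; take 103.5 kN (yield).
Tension yield (gross): A_g = 102×6 = 612 mm². φR_n = 0.90 × 250 × 612 = 137.7 kN.
Governing: min(89.6, 103.5, 137.7) = 89.6 kN → weld metal.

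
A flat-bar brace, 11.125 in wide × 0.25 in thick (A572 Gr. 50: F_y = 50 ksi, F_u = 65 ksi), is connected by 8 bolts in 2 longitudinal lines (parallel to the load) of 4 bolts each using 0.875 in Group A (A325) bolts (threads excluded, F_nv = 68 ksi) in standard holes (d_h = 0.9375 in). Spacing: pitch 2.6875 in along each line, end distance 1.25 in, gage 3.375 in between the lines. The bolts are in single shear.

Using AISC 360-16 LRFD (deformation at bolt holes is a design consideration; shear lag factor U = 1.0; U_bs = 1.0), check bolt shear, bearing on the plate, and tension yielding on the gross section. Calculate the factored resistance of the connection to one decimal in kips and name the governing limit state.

Bolt shear: A_b = π(0.875)²/4 = 0.60132 in². φR_n = 0.75 × 68 × 0.60132 × 8 × 1 = 245.3 kips.
Bearing (0.25 in plate, F_u = 65 ksi): end bolts L_c = 1.25 − 0.9375/2 = 0.78125, R_n = min(1.2×0.78125×0.25×65, 2.4×0.875×0.25×65) = 15.234 kips/bolt; interior L_c = 2.6875 − 0.9375 = 1.75, R_n = 34.125 kips/bolt. φR_n = 0.75 × (2×15.234 + 6×34.125) = 176.4 kips.
Tension yield (gross): A_g = 11.125×0.25 = 2.7813 in². φR_n = 0.90 × 50 × 2.7813 = 125.2 kips.
Governing: min(245.3, 176.4, 125.2) = 125.2 kips → gross-section yield.

125.2 kips (gross-section yield governs)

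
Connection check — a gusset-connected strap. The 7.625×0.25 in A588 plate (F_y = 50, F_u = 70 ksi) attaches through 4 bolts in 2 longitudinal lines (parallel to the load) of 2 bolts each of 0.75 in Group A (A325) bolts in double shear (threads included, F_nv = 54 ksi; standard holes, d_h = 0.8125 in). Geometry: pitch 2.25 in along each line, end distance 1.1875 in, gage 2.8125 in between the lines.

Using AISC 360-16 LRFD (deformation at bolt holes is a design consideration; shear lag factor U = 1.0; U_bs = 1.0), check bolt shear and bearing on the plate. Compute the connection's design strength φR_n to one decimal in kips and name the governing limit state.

Bolt shear: A_b = π(0.75)²/4 = 0.44179 in². φR_n = 0.75 × 54 × 0.44179 × 4 × 2 = 143.1 kips.
Bearing (0.25 in plate, F_u = 70 ksi): end bolts L_c = 1.1875 − 0.8125/2 = 0.78125, R_n = min(1.2×0.78125×0.25×70, 2.4×0.75×0.25×70) = 16.406 kips/bolt; interior L_c = 2.25 − 0.8125 = 1.4375, R_n = 30.188 kips/bolt. φR_n = 0.75 × (2×16.406 + 2×30.188) = 69.9 kips.
Governing: min(143.1, 69.9) = 69.9 kips → bearing.

69.9 kips (bearing governs)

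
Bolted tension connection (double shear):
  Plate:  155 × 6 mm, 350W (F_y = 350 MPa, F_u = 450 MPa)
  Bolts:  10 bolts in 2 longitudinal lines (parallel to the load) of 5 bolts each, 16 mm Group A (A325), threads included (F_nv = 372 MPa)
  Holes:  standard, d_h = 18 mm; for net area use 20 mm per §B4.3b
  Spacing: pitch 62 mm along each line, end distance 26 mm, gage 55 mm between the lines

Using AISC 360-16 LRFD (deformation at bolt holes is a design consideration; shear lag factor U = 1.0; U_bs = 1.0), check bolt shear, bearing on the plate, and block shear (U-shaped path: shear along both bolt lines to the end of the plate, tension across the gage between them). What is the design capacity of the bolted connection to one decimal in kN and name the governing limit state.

Bolt shear: A_b = π(16)²/4 = 201.06 mm². φR_n = 0.75 × 372 × 201.06 × 10 × 2 = 1121.9 kN.
Bearing (6 mm plate, F_u = 450 MPa): end bolts L_c = 26 − 18/2 = 17, R_n = min(1.2×17×6×450, 2.4×16×6×450) = 55.08 kN/bolt; interior L_c = 62 − 18 = 44, R_n = 103.68 kN/bolt. φR_n = 0.75 × (2×55.08 + 8×103.68) = 704.7 kN.
Block shear: shear path 2×[26+4×62] = 2×274 mm, A_gv = 3288, A_nv = 2×(274 − 4.5×20)×6 = 2208 mm²; tension across gage: (55 − 1×20)×6 = 210 mm². R_n = min(0.6×450×2208, 0.6×350×3288) + 1.0×450×210 = min(596.16, 690.48) + 94.5 = 690.66 kN. φR_n = 0.75 × 690.66 = 518.0 kN.
Governing: min(1121.9, 704.7, 518.0) = 518.0 kN → block shear.

518.0 kN (block shear governs)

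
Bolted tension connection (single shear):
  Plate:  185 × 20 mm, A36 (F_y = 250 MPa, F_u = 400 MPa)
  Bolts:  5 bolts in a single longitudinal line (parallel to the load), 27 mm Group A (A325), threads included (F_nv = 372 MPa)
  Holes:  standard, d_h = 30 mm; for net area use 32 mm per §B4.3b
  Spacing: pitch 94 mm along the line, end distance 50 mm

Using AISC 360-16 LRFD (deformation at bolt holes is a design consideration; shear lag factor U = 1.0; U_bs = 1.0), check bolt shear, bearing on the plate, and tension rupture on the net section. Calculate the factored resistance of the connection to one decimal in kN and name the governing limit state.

798.7 kN (bolt shear governs)

Bolt shear: A_b = π(27)²/4 = 572.56 mm². φR_n = 0.75 × 372 × 572.56 × 5 × 1 = 798.7 kN.
Bearing (20 mm plate, F_u = 400 MPa): end bolts L_c = 50 − 30/2 = 35, R_n = min(1.2×35×20×400, 2.4×27×20×400) = 336 kN/bolt; interior L_c = 94 − 30 = 64, R_n = 518.4 kN/bolt. φR_n = 0.75 × (1×336 + 4×518.4) = 1807.2 kN.
Tension rupture (net): A_n = (185 − 1×32)×20 = 3060 mm² (U = 1.0, A_e = A_n). φR_n = 0.75 × 400 × 3060 = 918.0 kN.
Governing: min(798.7, 1807.2, 918.0) = 798.7 kN → bolt shear.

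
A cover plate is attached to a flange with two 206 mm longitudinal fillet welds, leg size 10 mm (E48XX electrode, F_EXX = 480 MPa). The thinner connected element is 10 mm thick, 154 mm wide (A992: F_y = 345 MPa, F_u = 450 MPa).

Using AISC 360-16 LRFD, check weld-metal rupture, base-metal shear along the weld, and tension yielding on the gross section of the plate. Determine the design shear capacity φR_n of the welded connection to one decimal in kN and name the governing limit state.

478.2 kN (gross-section yield governs)

Weld metal: throat = 0.707×10 = 7.07 mm, L = 2×206 = 412 mm. φR_n = 0.75 × 0.6 × 480 × 7.07 × 412 = 629.2 kN.
Base metal shear (10 mm plate): yield φR_n = 1.0×0.6×345×10×412 = 852.8 kN; rupture φR_n = 0.75×0.6×450×10×412 = 834.3 kN; take 834.3 kN (rupture).
Tension yield (gross): A_g = 154×10 = 1540 mm². φR_n = 0.90 × 345 × 1540 = 478.2 kN.
Governing: min(629.2, 834.3, 478.2) = 478.2 kN → gross-section yield.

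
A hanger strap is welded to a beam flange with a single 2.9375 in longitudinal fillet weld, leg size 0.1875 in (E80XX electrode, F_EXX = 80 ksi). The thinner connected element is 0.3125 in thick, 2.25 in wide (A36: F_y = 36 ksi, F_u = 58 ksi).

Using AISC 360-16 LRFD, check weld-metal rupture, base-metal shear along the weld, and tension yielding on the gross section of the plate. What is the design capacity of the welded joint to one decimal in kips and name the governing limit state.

14.0 kips (weld metal governs)

Weld metal: throat = 0.707×0.1875 = 0.13256 in, L = 2.9375 in. φR_n = 0.75 × 0.6 × 80 × 0.13256 × 2.9375 = 14.0 kips.
Base metal shear (0.3125 in plate): yield φR_n = 1.0×0.6×36×0.3125×2.9375 = 19.8 kips; rupture φR_n = 0.75×0.6×58×0.3125×2.9375 = 24.0 kips; take 19.8 kips (yield).
Tension yield (gross): A_g = 2.25×0.3125 = 0.70313 in². φR_n = 0.90 × 36 × 0.70313 = 22.8 kips.
Governing: min(14.0, 19.8, 22.8) = 14.0 kips → weld metal.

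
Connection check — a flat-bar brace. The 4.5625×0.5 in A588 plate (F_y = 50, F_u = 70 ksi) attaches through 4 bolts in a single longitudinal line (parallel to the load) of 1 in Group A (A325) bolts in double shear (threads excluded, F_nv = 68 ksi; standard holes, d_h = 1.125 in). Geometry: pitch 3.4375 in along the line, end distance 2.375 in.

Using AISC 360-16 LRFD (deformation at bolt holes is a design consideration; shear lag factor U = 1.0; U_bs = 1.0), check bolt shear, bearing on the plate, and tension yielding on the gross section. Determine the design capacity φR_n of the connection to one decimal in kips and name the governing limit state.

102.7 kips (gross-section yield governs)

Bolt shear: A_b = π(1)²/4 = 0.7854 in². φR_n = 0.75 × 68 × 0.7854 × 4 × 2 = 320.4 kips.
Bearing (0.5 in plate, F_u = 70 ksi): end bolts L_c = 2.375 − 1.125/2 = 1.8125, R_n = min(1.2×1.8125×0.5×70, 2.4×1×0.5×70) = 76.125 kips/bolt; interior L_c = 3.4375 − 1.125 = 2.3125, R_n = 84 kips/bolt. φR_n = 0.75 × (1×76.125 + 3×84) = 246.1 kips.
Tension yield (gross): A_g = 4.5625×0.5 = 2.2813 in². φR_n = 0.90 × 50 × 2.2813 = 102.7 kips.
Governing: min(320.4, 246.1, 102.7) = 102.7 kips → gross-section yield.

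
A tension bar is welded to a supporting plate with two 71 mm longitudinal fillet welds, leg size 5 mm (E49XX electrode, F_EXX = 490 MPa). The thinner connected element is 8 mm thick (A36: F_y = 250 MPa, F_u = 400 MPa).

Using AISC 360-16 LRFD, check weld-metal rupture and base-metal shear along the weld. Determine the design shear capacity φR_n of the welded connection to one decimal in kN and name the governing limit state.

Weld metal: throat = 0.707×5 = 3.535 mm, L = 2×71 = 142 mm. φR_n = 0.75 × 0.6 × 490 × 3.535 × 142 = 110.7 kN.
Base metal shear (8 mm plate): yield φR_n = 1.0×0.6×250×8×142 = 170.4 kN; rupture φR_n = 0.75×0.6×400×8×142 = 204.5 kN; take 170.4 kN (yield).
Governing: min(110.7, 170.4) = 110.7 kN → weld metal.

110.7 kN (weld metal governs)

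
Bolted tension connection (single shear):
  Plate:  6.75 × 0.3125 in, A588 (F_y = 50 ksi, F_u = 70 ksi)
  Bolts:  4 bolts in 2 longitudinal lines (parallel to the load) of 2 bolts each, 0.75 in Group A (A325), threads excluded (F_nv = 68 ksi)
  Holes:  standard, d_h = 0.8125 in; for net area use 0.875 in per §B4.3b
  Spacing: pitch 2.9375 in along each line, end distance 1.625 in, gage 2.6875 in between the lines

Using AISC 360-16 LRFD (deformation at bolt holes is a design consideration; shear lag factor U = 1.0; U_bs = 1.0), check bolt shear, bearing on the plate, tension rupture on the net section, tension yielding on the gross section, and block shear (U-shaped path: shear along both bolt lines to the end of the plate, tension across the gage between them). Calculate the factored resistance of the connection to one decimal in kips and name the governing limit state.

82.0 kips (net-section rupture governs)

Bolt shear: A_b = π(0.75)²/4 = 0.44179 in². φR_n = 0.75 × 68 × 0.44179 × 4 × 1 = 90.1 kips.
Bearing (0.3125 in plate, F_u = 70 ksi): end bolts L_c = 1.625 − 0.8125/2 = 1.21875, R_n = min(1.2×1.21875×0.3125×70, 2.4×0.75×0.3125×70) = 31.992 kips/bolt; interior L_c = 2.9375 − 0.8125 = 2.125, R_n = 39.375 kips/bolt. φR_n = 0.75 × (2×31.992 + 2×39.375) = 107.1 kips.
Tension rupture (net): A_n = (6.75 − 2×0.875)×0.3125 = 1.5625 in² (U = 1.0, A_e = A_n). φR_n = 0.75 × 70 × 1.5625 = 82.0 kips.
Tension yield (gross): A_g = 6.75×0.3125 = 2.1094 in². φR_n = 0.90 × 50 × 2.1094 = 94.9 kips.
Block shear: shear path 2×[1.625+1×2.9375] = 2×4.5625 in, A_gv = 2.8516, A_nv = 2×(4.5625 − 1.5×0.875)×0.3125 = 2.0313 in²; tension across gage: (2.6875 − 1×0.875)×0.3125 = 0.56641 in². R_n = min(0.6×70×2.0313, 0.6×50×2.8516) + 1.0×70×0.56641 = min(85.315, 85.548) + 39.649 = 124.96 kips. φR_n = 0.75 × 124.96 = 93.7 kips.
Governing: min(90.1, 107.1, 82.0, 94.9, 93.7) = 82.0 kips → net-section rupture.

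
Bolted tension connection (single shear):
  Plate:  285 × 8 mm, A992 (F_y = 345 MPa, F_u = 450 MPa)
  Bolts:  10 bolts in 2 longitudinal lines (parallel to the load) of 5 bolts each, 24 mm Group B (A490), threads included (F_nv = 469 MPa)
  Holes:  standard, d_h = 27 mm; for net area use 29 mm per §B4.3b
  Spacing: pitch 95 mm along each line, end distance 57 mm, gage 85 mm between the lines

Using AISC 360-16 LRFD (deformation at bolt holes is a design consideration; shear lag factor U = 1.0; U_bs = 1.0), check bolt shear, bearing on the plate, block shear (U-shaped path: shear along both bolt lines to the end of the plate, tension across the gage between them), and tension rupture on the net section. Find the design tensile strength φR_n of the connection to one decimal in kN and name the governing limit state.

Bolt shear: A_b = π(24)²/4 = 452.39 mm². φR_n = 0.75 × 469 × 452.39 × 10 × 1 = 1591.3 kN.
Bearing (8 mm plate, F_u = 450 MPa): end bolts L_c = 57 − 27/2 = 43.5, R_n = min(1.2×43.5×8×450, 2.4×24×8×450) = 187.92 kN/bolt; interior L_c = 95 − 27 = 68, R_n = 207.36 kN/bolt. φR_n = 0.75 × (2×187.92 + 8×207.36) = 1526.0 kN.
Block shear: shear path 2×[57+4×95] = 2×437 mm, A_gv = 6992, A_nv = 2×(437 − 4.5×29)×8 = 4904 mm²; tension across gage: (85 − 1×29)×8 = 448 mm². R_n = min(0.6×450×4904, 0.6×345×6992) + 1.0×450×448 = min(1324.1, 1447.3) + 201.6 = 1525.7 kN. φR_n = 0.75 × 1525.7 = 1144.3 kN.
Tension rupture (net): A_n = (285 − 2×29)×8 = 1816 mm² (U = 1.0, A_e = A_n). φR_n = 0.75 × 450 × 1816 = 612.9 kN.
Governing: min(1591.3, 1526.0, 1144.3, 612.9) = 612.9 kN → net-section rupture.

612.9 kN (net-section rupture governs)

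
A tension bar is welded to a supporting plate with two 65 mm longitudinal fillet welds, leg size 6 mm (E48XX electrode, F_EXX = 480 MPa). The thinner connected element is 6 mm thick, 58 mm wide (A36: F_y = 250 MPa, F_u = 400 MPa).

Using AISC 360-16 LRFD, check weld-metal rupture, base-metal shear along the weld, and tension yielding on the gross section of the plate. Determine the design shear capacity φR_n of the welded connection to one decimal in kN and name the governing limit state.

Weld metal: throat = 0.707×6 = 4.242 mm, L = 2×65 = 130 mm. φR_n = 0.75 × 0.6 × 480 × 4.242 × 130 = 119.1 kN.
Base metal shear (6 mm plate): yield φR_n = 1.0×0.6×250×6×130 = 117.0 kN; rupture φR_n = 0.75×0.6×400×6×130 = 140.4 kN; take 117.0 kN (yield).
Tension yield (gross): A_g = 58×6 = 348 mm². φR_n = 0.90 × 250 × 348 = 78.3 kN.
Governing: min(119.1, 117.0, 78.3) = 78.3 kN → gross-section yield.

78.3 kN (gross-section yield governs)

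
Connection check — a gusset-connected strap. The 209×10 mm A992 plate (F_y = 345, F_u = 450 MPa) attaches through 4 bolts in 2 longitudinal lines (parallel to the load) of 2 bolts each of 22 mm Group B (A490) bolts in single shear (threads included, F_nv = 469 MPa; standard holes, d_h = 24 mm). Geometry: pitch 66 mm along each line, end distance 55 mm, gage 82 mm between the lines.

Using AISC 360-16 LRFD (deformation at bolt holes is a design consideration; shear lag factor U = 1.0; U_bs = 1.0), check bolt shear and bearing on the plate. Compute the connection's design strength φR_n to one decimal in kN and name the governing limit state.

534.8 kN (bolt shear governs)

Bolt shear: A_b = π(22)²/4 = 380.13 mm². φR_n = 0.75 × 469 × 380.13 × 4 × 1 = 534.8 kN.
Bearing (10 mm plate, F_u = 450 MPa): end bolts L_c = 55 − 24/2 = 43, R_n = min(1.2×43×10×450, 2.4×22×10×450) = 232.2 kN/bolt; interior L_c = 66 − 24 = 42, R_n = 226.8 kN/bolt. φR_n = 0.75 × (2×232.2 + 2×226.8) = 688.5 kN.
Governing: min(534.8, 688.5) = 534.8 kN → bolt shear.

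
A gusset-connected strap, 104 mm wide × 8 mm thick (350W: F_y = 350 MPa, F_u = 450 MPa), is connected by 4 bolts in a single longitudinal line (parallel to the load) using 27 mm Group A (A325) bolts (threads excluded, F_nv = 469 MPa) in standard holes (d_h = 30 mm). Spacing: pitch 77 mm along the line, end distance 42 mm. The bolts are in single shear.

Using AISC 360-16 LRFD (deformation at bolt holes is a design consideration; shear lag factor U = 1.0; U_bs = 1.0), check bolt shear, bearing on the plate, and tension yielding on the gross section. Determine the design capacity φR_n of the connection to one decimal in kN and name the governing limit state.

Bolt shear: A_b = π(27)²/4 = 572.56 mm². φR_n = 0.75 × 469 × 572.56 × 4 × 1 = 805.6 kN.
Bearing (8 mm plate, F_u = 450 MPa): end bolts L_c = 42 − 30/2 = 27, R_n = min(1.2×27×8×450, 2.4×27×8×450) = 116.64 kN/bolt; interior L_c = 77 − 30 = 47, R_n = 203.04 kN/bolt. φR_n = 0.75 × (1×116.64 + 3×203.04) = 544.3 kN.
Tension yield (gross): A_g = 104×8 = 832 mm². φR_n = 0.90 × 350 × 832 = 262.1 kN.
Governing: min(805.6, 544.3, 262.1) = 262.1 kN → gross-section yield.

262.1 kN (gross-section yield governs)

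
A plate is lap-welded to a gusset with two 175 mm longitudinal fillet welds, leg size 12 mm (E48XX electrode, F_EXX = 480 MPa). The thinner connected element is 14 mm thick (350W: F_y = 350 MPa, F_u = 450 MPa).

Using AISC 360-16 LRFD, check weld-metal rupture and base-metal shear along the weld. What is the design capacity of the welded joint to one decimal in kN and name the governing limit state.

641.4 kN (weld metal governs)

Weld metal: throat = 0.707×12 = 8.484 mm, L = 2×175 = 350 mm. φR_n = 0.75 × 0.6 × 480 × 8.484 × 350 = 641.4 kN.
Base metal shear (14 mm plate): yield φR_n = 1.0×0.6×350×14×350 = 1029.0 kN; rupture φR_n = 0.75×0.6×450×14×350 = 992.3 kN; take 992.3 kN (rupture).
Governing: min(641.4, 992.3) = 641.4 kN → weld metal.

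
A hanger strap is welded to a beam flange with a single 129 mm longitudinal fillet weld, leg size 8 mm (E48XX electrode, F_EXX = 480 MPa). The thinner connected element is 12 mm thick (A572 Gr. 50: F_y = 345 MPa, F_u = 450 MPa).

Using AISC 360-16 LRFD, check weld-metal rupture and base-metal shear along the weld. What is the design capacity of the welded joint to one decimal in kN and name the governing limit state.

Weld metal: throat = 0.707×8 = 5.656 mm, L = 129 mm. φR_n = 0.75 × 0.6 × 480 × 5.656 × 129 = 157.6 kN.
Base metal shear (12 mm plate): yield φR_n = 1.0×0.6×345×12×129 = 320.4 kN; rupture φR_n = 0.75×0.6×450×12×129 = 313.5 kN; take 313.5 kN (rupture).
Governing: min(157.6, 313.5) = 157.6 kN → weld metal.

157.6 kN (weld metal governs)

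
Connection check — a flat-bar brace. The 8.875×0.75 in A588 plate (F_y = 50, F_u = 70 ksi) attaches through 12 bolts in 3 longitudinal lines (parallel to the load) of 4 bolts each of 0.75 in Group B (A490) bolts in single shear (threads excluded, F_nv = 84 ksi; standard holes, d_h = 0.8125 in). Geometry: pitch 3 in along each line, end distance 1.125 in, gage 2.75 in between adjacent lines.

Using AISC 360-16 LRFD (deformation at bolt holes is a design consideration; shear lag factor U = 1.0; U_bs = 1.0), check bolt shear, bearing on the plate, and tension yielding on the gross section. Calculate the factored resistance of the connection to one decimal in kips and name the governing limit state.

299.5 kips (gross-section yield governs)

Bolt shear: A_b = π(0.75)²/4 = 0.44179 in². φR_n = 0.75 × 84 × 0.44179 × 12 × 1 = 334.0 kips.
Bearing (0.75 in plate, F_u = 70 ksi): end bolts L_c = 1.125 − 0.8125/2 = 0.71875, R_n = min(1.2×0.71875×0.75×70, 2.4×0.75×0.75×70) = 45.281 kips/bolt; interior L_c = 3 − 0.8125 = 2.1875, R_n = 94.5 kips/bolt. φR_n = 0.75 × (3×45.281 + 9×94.5) = 739.8 kips.
Tension yield (gross): A_g = 8.875×0.75 = 6.6563 in². φR_n = 0.90 × 50 × 6.6563 = 299.5 kips.
Governing: min(334.0, 739.8, 299.5) = 299.5 kips → gross-section yield.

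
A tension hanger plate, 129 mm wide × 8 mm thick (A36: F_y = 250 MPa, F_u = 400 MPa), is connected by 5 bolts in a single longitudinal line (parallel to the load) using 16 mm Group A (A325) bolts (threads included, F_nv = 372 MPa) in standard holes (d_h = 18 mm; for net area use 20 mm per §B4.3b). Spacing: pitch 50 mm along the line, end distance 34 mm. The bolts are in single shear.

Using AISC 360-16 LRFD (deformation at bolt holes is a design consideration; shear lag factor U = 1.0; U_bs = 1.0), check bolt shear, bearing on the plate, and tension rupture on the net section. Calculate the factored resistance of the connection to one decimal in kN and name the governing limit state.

261.6 kN (net-section rupture governs)

Bolt shear: A_b = π(16)²/4 = 201.06 mm². φR_n = 0.75 × 372 × 201.06 × 5 × 1 = 280.5 kN.
Bearing (8 mm plate, F_u = 400 MPa): end bolts L_c = 34 − 18/2 = 25, R_n = min(1.2×25×8×400, 2.4×16×8×400) = 96 kN/bolt; interior L_c = 50 − 18 = 32, R_n = 122.88 kN/bolt. φR_n = 0.75 × (1×96 + 4×122.88) = 440.6 kN.
Tension rupture (net): A_n = (129 − 1×20)×8 = 872 mm² (U = 1.0, A_e = A_n). φR_n = 0.75 × 400 × 872 = 261.6 kN.
Governing: min(280.5, 440.6, 261.6) = 261.6 kN → net-section rupture.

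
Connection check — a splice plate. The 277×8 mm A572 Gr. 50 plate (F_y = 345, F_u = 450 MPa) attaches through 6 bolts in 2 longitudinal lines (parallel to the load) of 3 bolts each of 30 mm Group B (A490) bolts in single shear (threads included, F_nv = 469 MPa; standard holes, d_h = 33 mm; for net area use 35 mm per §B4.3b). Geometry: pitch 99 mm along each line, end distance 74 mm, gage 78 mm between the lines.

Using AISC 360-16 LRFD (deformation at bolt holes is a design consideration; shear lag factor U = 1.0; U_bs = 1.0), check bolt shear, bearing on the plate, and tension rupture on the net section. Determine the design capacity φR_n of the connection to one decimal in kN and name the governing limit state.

558.9 kN (net-section rupture governs)

Bolt shear: A_b = π(30)²/4 = 706.86 mm². φR_n = 0.75 × 469 × 706.86 × 6 × 1 = 1491.8 kN.
Bearing (8 mm plate, F_u = 450 MPa): end bolts L_c = 74 − 33/2 = 57.5, R_n = min(1.2×57.5×8×450, 2.4×30×8×450) = 248.4 kN/bolt; interior L_c = 99 − 33 = 66, R_n = 259.2 kN/bolt. φR_n = 0.75 × (2×248.4 + 4×259.2) = 1150.2 kN.
Tension rupture (net): A_n = (277 − 2×35)×8 = 1656 mm² (U = 1.0, A_e = A_n). φR_n = 0.75 × 450 × 1656 = 558.9 kN.
Governing: min(1491.8, 1150.2, 558.9) = 558.9 kN → net-section rupture.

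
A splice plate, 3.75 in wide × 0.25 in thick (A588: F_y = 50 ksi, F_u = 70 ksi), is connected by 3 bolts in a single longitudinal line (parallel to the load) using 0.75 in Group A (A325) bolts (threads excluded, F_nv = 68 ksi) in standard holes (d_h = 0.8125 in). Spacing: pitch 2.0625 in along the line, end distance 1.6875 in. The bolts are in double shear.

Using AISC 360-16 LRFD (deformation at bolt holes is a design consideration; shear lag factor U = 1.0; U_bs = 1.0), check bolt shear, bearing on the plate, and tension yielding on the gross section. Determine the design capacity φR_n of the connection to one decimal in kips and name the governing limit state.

42.2 kips (gross-section yield governs)

Bolt shear: A_b = π(0.75)²/4 = 0.44179 in². φR_n = 0.75 × 68 × 0.44179 × 3 × 2 = 135.2 kips.
Bearing (0.25 in plate, F_u = 70 ksi): end bolts L_c = 1.6875 − 0.8125/2 = 1.28125, R_n = min(1.2×1.28125×0.25×70, 2.4×0.75×0.25×70) = 26.906 kips/bolt; interior L_c = 2.0625 − 0.8125 = 1.25, R_n = 26.25 kips/bolt. φR_n = 0.75 × (1×26.906 + 2×26.25) = 59.6 kips.
Tension yield (gross): A_g = 3.75×0.25 = 0.9375 in². φR_n = 0.90 × 50 × 0.9375 = 42.2 kips.
Governing: min(135.2, 59.6, 42.2) = 42.2 kips → gross-section yield.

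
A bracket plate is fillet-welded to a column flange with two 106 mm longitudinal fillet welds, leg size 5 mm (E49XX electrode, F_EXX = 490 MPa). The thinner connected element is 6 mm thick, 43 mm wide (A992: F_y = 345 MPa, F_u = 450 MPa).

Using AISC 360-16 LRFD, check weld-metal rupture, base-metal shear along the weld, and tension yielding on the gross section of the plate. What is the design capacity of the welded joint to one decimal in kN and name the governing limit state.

80.1 kN (gross-section yield governs)

Weld metal: throat = 0.707×5 = 3.535 mm, L = 2×106 = 212 mm. φR_n = 0.75 × 0.6 × 490 × 3.535 × 212 = 165.2 kN.
Base metal shear (6 mm plate): yield φR_n = 1.0×0.6×345×6×212 = 263.3 kN; rupture φR_n = 0.75×0.6×450×6×212 = 257.6 kN; take 257.6 kN (rupture).
Tension yield (gross): A_g = 43×6 = 258 mm². φR_n = 0.90 × 345 × 258 = 80.1 kN.
Governing: min(165.2, 257.6, 80.1) = 80.1 kN → gross-section yield.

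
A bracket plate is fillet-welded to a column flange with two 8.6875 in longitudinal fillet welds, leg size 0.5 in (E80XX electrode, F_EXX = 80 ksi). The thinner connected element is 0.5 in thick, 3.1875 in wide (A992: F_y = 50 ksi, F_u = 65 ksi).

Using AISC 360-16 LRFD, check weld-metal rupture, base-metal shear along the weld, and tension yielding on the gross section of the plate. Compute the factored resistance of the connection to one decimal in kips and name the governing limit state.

Weld metal: throat = 0.707×0.5 = 0.3535 in, L = 2×8.6875 = 17.375 in. φR_n = 0.75 × 0.6 × 80 × 0.3535 × 17.375 = 221.1 kips.
Base metal shear (0.5 in plate): yield φR_n = 1.0×0.6×50×0.5×17.375 = 260.6 kips; rupture φR_n = 0.75×0.6×65×0.5×17.375 = 254.1 kips; take 254.1 kips (rupture).
Tension yield (gross): A_g = 3.1875×0.5 = 1.5938 in². φR_n = 0.90 × 50 × 1.5938 = 71.7 kips.
Governing: min(221.1, 254.1, 71.7) = 71.7 kips → gross-section yield.

71.7 kips (gross-section yield governs)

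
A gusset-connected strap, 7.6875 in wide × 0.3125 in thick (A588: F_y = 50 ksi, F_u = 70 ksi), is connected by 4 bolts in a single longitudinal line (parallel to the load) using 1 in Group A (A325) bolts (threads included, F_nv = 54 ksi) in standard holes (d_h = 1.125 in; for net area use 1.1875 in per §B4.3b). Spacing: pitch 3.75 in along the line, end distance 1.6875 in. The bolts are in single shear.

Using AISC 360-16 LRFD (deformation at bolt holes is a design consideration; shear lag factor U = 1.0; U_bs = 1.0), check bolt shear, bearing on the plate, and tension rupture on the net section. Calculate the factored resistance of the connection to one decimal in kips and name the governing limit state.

Bolt shear: A_b = π(1)²/4 = 0.7854 in². φR_n = 0.75 × 54 × 0.7854 × 4 × 1 = 127.2 kips.
Bearing (0.3125 in plate, F_u = 70 ksi): end bolts L_c = 1.6875 − 1.125/2 = 1.125, R_n = min(1.2×1.125×0.3125×70, 2.4×1×0.3125×70) = 29.531 kips/bolt; interior L_c = 3.75 − 1.125 = 2.625, R_n = 52.5 kips/bolt. φR_n = 0.75 × (1×29.531 + 3×52.5) = 140.3 kips.
Tension rupture (net): A_n = (7.6875 − 1×1.1875)×0.3125 = 2.0313 in² (U = 1.0, A_e = A_n). φR_n = 0.75 × 70 × 2.0313 = 106.6 kips.
Governing: min(127.2, 140.3, 106.6) = 106.6 kips → net-section rupture.

106.6 kips (net-section rupture governs)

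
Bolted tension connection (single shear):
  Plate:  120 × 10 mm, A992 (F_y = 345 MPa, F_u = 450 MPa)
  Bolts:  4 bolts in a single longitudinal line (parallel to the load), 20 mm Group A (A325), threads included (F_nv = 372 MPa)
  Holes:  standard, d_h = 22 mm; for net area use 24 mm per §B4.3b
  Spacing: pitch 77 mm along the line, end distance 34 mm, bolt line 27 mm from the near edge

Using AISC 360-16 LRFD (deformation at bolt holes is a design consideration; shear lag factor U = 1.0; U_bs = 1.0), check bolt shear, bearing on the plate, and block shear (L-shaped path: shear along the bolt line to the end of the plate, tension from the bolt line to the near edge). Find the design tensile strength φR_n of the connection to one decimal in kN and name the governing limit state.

350.6 kN (bolt shear governs)

Bolt shear: A_b = π(20)²/4 = 314.16 mm². φR_n = 0.75 × 372 × 314.16 × 4 × 1 = 350.6 kN.
Bearing (10 mm plate, F_u = 450 MPa): end bolts L_c = 34 − 22/2 = 23, R_n = min(1.2×23×10×450, 2.4×20×10×450) = 124.2 kN/bolt; interior L_c = 77 − 22 = 55, R_n = 216 kN/bolt. φR_n = 0.75 × (1×124.2 + 3×216) = 579.2 kN.
Block shear: shear path 1×[34+3×77] = 1×265 mm, A_gv = 2650, A_nv = 1×(265 − 3.5×24)×10 = 1810 mm²; tension to near edge: (27 − 0.5×24)×10 = 150 mm². R_n = min(0.6×450×1810, 0.6×345×2650) + 1.0×450×150 = min(488.7, 548.55) + 67.5 = 556.2 kN. φR_n = 0.75 × 556.2 = 417.2 kN.
Governing: min(350.6, 579.2, 417.2) = 350.6 kN → bolt shear.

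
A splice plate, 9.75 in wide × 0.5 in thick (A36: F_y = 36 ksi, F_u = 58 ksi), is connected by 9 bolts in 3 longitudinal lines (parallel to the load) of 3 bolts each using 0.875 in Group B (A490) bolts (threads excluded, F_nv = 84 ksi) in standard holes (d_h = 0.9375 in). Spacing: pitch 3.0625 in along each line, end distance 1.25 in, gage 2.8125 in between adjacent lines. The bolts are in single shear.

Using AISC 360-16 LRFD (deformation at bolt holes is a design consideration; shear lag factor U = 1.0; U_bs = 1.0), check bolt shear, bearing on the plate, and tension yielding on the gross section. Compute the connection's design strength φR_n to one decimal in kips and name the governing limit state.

158.0 kips (gross-section yield governs)

Bolt shear: A_b = π(0.875)²/4 = 0.60132 in². φR_n = 0.75 × 84 × 0.60132 × 9 × 1 = 340.9 kips.
Bearing (0.5 in plate, F_u = 58 ksi): end bolts L_c = 1.25 − 0.9375/2 = 0.78125, R_n = min(1.2×0.78125×0.5×58, 2.4×0.875×0.5×58) = 27.188 kips/bolt; interior L_c = 3.0625 − 0.9375 = 2.125, R_n = 60.9 kips/bolt. φR_n = 0.75 × (3×27.188 + 6×60.9) = 335.2 kips.
Tension yield (gross): A_g = 9.75×0.5 = 4.875 in². φR_n = 0.90 × 36 × 4.875 = 158.0 kips.
Governing: min(340.9, 335.2, 158.0) = 158.0 kips → gross-section yield.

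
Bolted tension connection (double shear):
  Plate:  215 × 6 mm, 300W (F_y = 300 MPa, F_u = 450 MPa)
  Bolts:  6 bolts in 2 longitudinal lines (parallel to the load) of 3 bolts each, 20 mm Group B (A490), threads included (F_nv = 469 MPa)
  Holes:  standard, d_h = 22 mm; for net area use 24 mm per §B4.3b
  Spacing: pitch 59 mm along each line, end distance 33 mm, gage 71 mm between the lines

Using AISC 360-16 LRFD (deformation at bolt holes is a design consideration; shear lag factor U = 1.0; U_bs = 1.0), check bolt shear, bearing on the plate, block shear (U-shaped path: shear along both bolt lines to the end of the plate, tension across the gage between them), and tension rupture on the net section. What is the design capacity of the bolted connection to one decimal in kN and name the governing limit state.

Bolt shear: A_b = π(20)²/4 = 314.16 mm². φR_n = 0.75 × 469 × 314.16 × 6 × 2 = 1326.1 kN.
Bearing (6 mm plate, F_u = 450 MPa): end bolts L_c = 33 − 22/2 = 22, R_n = min(1.2×22×6×450, 2.4×20×6×450) = 71.28 kN/bolt; interior L_c = 59 − 22 = 37, R_n = 119.88 kN/bolt. φR_n = 0.75 × (2×71.28 + 4×119.88) = 466.6 kN.
Block shear: shear path 2×[33+2×59] = 2×151 mm, A_gv = 1812, A_nv = 2×(151 − 2.5×24)×6 = 1092 mm²; tension across gage: (71 − 1×24)×6 = 282 mm². R_n = min(0.6×450×1092, 0.6×300×1812) + 1.0×450×282 = min(294.84, 326.16) + 126.9 = 421.74 kN. φR_n = 0.75 × 421.74 = 316.3 kN.
Tension rupture (net): A_n = (215 − 2×24)×6 = 1002 mm² (U = 1.0, A_e = A_n). φR_n = 0.75 × 450 × 1002 = 338.2 kN.
Governing: min(1326.1, 466.6, 316.3, 338.2) = 316.3 kN → block shear.

316.3 kN (block shear governs)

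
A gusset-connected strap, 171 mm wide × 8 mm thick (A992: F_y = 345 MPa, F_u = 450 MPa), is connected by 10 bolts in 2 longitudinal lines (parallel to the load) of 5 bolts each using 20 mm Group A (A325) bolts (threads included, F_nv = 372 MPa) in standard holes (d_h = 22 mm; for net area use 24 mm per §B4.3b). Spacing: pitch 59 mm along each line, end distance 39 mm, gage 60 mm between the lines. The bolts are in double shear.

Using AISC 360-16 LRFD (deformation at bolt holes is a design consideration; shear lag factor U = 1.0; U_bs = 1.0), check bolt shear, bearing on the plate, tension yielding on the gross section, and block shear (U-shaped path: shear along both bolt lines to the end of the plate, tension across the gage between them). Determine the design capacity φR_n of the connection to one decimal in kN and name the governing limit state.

Bolt shear: A_b = π(20)²/4 = 314.16 mm². φR_n = 0.75 × 372 × 314.16 × 10 × 2 = 1753.0 kN.
Bearing (8 mm plate, F_u = 450 MPa): end bolts L_c = 39 − 22/2 = 28, R_n = min(1.2×28×8×450, 2.4×20×8×450) = 120.96 kN/bolt; interior L_c = 59 − 22 = 37, R_n = 159.84 kN/bolt. φR_n = 0.75 × (2×120.96 + 8×159.84) = 1140.5 kN.
Tension yield (gross): A_g = 171×8 = 1368 mm². φR_n = 0.90 × 345 × 1368 = 424.8 kN.
Block shear: shear path 2×[39+4×59] = 2×275 mm, A_gv = 4400, A_nv = 2×(275 − 4.5×24)×8 = 2672 mm²; tension across gage: (60 − 1×24)×8 = 288 mm². R_n = min(0.6×450×2672, 0.6×345×4400) + 1.0×450×288 = min(721.44, 910.8) + 129.6 = 851.04 kN. φR_n = 0.75 × 851.04 = 638.3 kN.
Governing: min(1753.0, 1140.5, 424.8, 638.3) = 424.8 kN → gross-section yield.

424.8 kN (gross-section yield governs)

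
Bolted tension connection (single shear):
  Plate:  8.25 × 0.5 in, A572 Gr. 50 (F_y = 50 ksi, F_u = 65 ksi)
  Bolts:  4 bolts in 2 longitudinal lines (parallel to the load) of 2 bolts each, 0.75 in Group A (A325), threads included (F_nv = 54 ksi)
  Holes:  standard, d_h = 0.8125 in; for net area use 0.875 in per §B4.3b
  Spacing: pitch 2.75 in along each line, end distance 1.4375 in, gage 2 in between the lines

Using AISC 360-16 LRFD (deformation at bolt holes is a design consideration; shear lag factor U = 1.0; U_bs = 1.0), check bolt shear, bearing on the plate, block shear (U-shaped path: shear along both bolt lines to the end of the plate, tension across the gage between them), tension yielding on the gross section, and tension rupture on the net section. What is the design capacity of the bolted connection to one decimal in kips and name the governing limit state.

Bolt shear: A_b = π(0.75)²/4 = 0.44179 in². φR_n = 0.75 × 54 × 0.44179 × 4 × 1 = 71.6 kips.
Bearing (0.5 in plate, F_u = 65 ksi): end bolts L_c = 1.4375 − 0.8125/2 = 1.03125, R_n = min(1.2×1.03125×0.5×65, 2.4×0.75×0.5×65) = 40.219 kips/bolt; interior L_c = 2.75 − 0.8125 = 1.9375, R_n = 58.5 kips/bolt. φR_n = 0.75 × (2×40.219 + 2×58.5) = 148.1 kips.
Block shear: shear path 2×[1.4375+1×2.75] = 2×4.1875 in, A_gv = 4.1875, A_nv = 2×(4.1875 − 1.5×0.875)×0.5 = 2.875 in²; tension across gage: (2 − 1×0.875)×0.5 = 0.5625 in². R_n = min(0.6×65×2.875, 0.6×50×4.1875) + 1.0×65×0.5625 = min(112.13, 125.63) + 36.563 = 148.69 kips. φR_n = 0.75 × 148.69 = 111.5 kips.
Tension yield (gross): A_g = 8.25×0.5 = 4.125 in². φR_n = 0.90 × 50 × 4.125 = 185.6 kips.
Tension rupture (net): A_n = (8.25 − 2×0.875)×0.5 = 3.25 in² (U = 1.0, A_e = A_n). φR_n = 0.75 × 65 × 3.25 = 158.4 kips.
Governing: min(71.6, 148.1, 111.5, 185.6, 158.4) = 71.6 kips → bolt shear.

71.6 kips (bolt shear governs)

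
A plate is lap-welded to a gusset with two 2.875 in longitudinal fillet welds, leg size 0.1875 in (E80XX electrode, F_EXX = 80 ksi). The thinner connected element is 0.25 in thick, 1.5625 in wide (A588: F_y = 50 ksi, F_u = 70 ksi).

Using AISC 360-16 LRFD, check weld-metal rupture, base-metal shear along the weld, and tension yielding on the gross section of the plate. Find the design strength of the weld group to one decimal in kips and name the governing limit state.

Weld metal: throat = 0.707×0.1875 = 0.13256 in, L = 2×2.875 = 5.75 in. φR_n = 0.75 × 0.6 × 80 × 0.13256 × 5.75 = 27.4 kips.
Base metal shear (0.25 in plate): yield φR_n = 1.0×0.6×50×0.25×5.75 = 43.1 kips; rupture φR_n = 0.75×0.6×70×0.25×5.75 = 45.3 kips; take 43.1 kips (yield).
Tension yield (gross): A_g = 1.5625×0.25 = 0.39063 in². φR_n = 0.90 × 50 × 0.39063 = 17.6 kips.
Governing: min(27.4, 43.1, 17.6) = 17.6 kips → gross-section yield.

17.6 kips (gross-section yield governs)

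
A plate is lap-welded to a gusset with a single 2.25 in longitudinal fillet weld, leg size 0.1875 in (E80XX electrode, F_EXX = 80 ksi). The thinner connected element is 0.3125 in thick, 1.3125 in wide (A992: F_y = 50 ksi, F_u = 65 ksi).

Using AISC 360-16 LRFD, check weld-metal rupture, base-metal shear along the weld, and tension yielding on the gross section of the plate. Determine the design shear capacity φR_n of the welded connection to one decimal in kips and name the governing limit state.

Weld metal: throat = 0.707×0.1875 = 0.13256 in, L = 2.25 in. φR_n = 0.75 × 0.6 × 80 × 0.13256 × 2.25 = 10.7 kips.
Base metal shear (0.3125 in plate): yield φR_n = 1.0×0.6×50×0.3125×2.25 = 21.1 kips; rupture φR_n = 0.75×0.6×65×0.3125×2.25 = 20.6 kips; take 20.6 kips (rupture).
Tension yield (gross): A_g = 1.3125×0.3125 = 0.41016 in². φR_n = 0.90 × 50 × 0.41016 = 18.5 kips.
Governing: min(10.7, 20.6, 18.5) = 10.7 kips → weld metal.

10.7 kips (weld metal governs)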